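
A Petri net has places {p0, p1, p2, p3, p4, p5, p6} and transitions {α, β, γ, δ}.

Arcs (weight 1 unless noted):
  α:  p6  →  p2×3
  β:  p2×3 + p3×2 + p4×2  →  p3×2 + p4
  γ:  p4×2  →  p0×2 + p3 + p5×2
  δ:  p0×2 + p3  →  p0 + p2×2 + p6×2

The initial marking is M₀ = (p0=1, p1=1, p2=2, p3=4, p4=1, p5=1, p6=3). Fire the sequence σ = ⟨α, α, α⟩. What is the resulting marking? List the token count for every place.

step 1: fire α:  (p0=1, p1=1, p2=2, p3=4, p4=1, p5=1, p6=3) → (p0=1, p1=1, p2=5, p3=4, p4=1, p5=1, p6=2)
step 2: fire α:  (p0=1, p1=1, p2=5, p3=4, p4=1, p5=1, p6=2) → (p0=1, p1=1, p2=8, p3=4, p4=1, p5=1, p6=1)
step 3: fire α:  (p0=1, p1=1, p2=8, p3=4, p4=1, p5=1, p6=1) → (p0=1, p1=1, p2=11, p3=4, p4=1, p5=1, p6=0)

(p0=1, p1=1, p2=11, p3=4, p4=1, p5=1, p6=0)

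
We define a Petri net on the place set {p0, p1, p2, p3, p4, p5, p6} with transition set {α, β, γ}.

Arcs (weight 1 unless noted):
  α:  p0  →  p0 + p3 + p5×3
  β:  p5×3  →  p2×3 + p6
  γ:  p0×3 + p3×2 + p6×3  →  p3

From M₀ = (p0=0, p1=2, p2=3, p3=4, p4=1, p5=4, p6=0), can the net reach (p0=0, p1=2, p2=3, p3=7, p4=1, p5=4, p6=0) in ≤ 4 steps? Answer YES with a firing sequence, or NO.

NO — not reachable within 4 firings

depth 0: 1 marking
depth 1: 2 markings reached so far
depth 2: 2 markings reached so far
(frontier empty at depth 2; search complete)
target is not among the 2 markings reachable within 4 steps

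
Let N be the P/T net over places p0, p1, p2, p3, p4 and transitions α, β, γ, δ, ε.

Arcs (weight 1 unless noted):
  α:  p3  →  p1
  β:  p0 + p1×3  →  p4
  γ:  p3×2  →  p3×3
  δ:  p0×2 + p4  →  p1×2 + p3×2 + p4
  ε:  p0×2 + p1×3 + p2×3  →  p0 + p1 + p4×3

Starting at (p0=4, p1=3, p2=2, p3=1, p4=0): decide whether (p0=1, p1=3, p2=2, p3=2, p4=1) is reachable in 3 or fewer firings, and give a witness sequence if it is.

YES — reachable via ⟨α, β, δ⟩ (3 firings)

step 1: fire α:  (p0=4, p1=3, p2=2, p3=1, p4=0) → (p0=4, p1=4, p2=2, p3=0, p4=0)
step 2: fire β:  (p0=4, p1=4, p2=2, p3=0, p4=0) → (p0=3, p1=1, p2=2, p3=0, p4=1)
step 3: fire δ:  (p0=3, p1=1, p2=2, p3=0, p4=1) → (p0=1, p1=3, p2=2, p3=2, p4=1)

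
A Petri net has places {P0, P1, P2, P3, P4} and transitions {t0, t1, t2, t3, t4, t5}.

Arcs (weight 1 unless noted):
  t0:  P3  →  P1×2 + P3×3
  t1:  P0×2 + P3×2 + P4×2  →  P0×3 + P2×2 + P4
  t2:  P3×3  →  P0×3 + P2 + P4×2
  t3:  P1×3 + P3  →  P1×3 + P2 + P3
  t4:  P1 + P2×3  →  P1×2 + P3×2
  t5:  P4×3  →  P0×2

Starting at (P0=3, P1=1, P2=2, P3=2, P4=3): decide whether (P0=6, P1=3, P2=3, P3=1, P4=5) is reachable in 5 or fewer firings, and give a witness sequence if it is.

step 1: fire t0:  (P0=3, P1=1, P2=2, P3=2, P4=3) → (P0=3, P1=3, P2=2, P3=4, P4=3)
step 2: fire t2:  (P0=3, P1=3, P2=2, P3=4, P4=3) → (P0=6, P1=3, P2=3, P3=1, P4=5)

YES — reachable via ⟨t0, t2⟩ (2 firings)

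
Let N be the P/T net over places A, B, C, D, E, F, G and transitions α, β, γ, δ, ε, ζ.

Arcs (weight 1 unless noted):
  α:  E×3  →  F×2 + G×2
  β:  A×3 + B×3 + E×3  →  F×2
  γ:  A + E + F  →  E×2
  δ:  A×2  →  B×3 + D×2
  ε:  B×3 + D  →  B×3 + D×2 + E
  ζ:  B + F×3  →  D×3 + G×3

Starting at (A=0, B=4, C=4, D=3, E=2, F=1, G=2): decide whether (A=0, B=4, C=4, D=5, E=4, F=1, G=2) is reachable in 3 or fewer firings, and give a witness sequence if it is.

YES — reachable via ⟨ε, ε⟩ (2 firings)

step 1: fire ε:  (A=0, B=4, C=4, D=3, E=2, F=1, G=2) → (A=0, B=4, C=4, D=4, E=3, F=1, G=2)
step 2: fire ε:  (A=0, B=4, C=4, D=4, E=3, F=1, G=2) → (A=0, B=4, C=4, D=5, E=4, F=1, G=2)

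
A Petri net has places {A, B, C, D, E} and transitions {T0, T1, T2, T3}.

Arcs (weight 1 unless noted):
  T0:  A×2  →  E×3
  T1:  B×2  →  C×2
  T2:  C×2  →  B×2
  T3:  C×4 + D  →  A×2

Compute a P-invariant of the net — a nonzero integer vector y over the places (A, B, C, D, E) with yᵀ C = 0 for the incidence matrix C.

y = (A:0, B:1, C:1, D:-4, E:0)

Incidence matrix C (rows=places, cols=transitions):
       T0   T1   T2   T3
    A  -2    0    0    2
    B   0   -2    2    0
    C   0    2   -2   -4
    D   0    0    0   -1
    E   3    0    0    0

Candidate y = [0, 1, 1, -4, 0]; check y·C column-wise:
  col T0: 0·-2 + 1·0 + 1·0 + -4·0 + 0·3 = 0
  col T1: 1·-2 + 1·2 + -4·0 = 0
  col T2: 1·2 + 1·-2 + -4·0 = 0
  col T3: 0·2 + 1·0 + 1·-4 + -4·-1 = 0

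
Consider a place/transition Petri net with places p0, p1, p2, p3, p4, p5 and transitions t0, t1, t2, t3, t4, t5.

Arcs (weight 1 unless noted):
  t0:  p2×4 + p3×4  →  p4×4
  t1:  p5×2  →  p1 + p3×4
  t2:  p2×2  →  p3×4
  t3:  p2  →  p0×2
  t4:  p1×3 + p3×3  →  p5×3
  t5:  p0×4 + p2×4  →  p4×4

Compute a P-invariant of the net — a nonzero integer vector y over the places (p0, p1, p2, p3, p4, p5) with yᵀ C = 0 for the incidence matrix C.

y = (p0:1, p1:2, p2:2, p3:1, p4:3, p5:3)

Incidence matrix C (rows=places, cols=transitions):
       t0   t1   t2   t3   t4   t5
   p0   0    0    0    2    0   -4
   p1   0    1    0    0   -3    0
   p2  -4    0   -2   -1    0   -4
   p3  -4    4    4    0   -3    0
   p4   4    0    0    0    0    4
   p5   0   -2    0    0    3    0

Candidate y = [1, 2, 2, 1, 3, 3]; check y·C column-wise:
  col t0: 1·0 + 2·0 + 2·-4 + 1·-4 + 3·4 + 3·0 = 0
  col t1: 1·0 + 2·1 + 2·0 + 1·4 + 3·0 + 3·-2 = 0
  col t2: 1·0 + 2·0 + 2·-2 + 1·4 + 3·0 + 3·0 = 0
  col t3: 1·2 + 2·0 + 2·-1 + 1·0 + 3·0 + 3·0 = 0
  col t4: 1·0 + 2·-3 + 2·0 + 1·-3 + 3·0 + 3·3 = 0
  col t5: 1·-4 + 2·0 + 2·-4 + 1·0 + 3·4 + 3·0 = 0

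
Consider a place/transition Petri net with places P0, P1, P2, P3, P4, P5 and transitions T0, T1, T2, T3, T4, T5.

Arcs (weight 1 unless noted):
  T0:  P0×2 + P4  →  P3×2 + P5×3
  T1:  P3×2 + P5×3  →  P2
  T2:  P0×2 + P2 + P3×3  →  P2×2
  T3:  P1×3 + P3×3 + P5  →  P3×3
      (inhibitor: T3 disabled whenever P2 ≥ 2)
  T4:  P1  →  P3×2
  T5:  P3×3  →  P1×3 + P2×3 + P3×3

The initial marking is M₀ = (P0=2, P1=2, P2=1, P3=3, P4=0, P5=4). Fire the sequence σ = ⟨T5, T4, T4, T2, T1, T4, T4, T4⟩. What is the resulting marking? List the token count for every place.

(P0=0, P1=0, P2=6, P3=8, P4=0, P5=1)

step 1: fire T5:  (P0=2, P1=2, P2=1, P3=3, P4=0, P5=4) → (P0=2, P1=5, P2=4, P3=3, P4=0, P5=4)
step 2: fire T4:  (P0=2, P1=5, P2=4, P3=3, P4=0, P5=4) → (P0=2, P1=4, P2=4, P3=5, P4=0, P5=4)
step 3: fire T4:  (P0=2, P1=4, P2=4, P3=5, P4=0, P5=4) → (P0=2, P1=3, P2=4, P3=7, P4=0, P5=4)
step 4: fire T2:  (P0=2, P1=3, P2=4, P3=7, P4=0, P5=4) → (P0=0, P1=3, P2=5, P3=4, P4=0, P5=4)
step 5: fire T1:  (P0=0, P1=3, P2=5, P3=4, P4=0, P5=4) → (P0=0, P1=3, P2=6, P3=2, P4=0, P5=1)
step 6: fire T4:  (P0=0, P1=3, P2=6, P3=2, P4=0, P5=1) → (P0=0, P1=2, P2=6, P3=4, P4=0, P5=1)
step 7: fire T4:  (P0=0, P1=2, P2=6, P3=4, P4=0, P5=1) → (P0=0, P1=1, P2=6, P3=6, P4=0, P5=1)
step 8: fire T4:  (P0=0, P1=1, P2=6, P3=6, P4=0, P5=1) → (P0=0, P1=0, P2=6, P3=8, P4=0, P5=1)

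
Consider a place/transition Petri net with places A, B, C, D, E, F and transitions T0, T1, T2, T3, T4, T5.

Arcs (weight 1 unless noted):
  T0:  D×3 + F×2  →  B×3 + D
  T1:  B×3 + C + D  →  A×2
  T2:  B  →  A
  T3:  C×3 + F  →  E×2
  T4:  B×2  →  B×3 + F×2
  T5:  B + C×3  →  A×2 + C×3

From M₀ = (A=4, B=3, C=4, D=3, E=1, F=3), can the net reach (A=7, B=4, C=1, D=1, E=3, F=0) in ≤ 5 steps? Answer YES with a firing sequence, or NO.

YES — reachable via ⟨T0, T2, T5, T3⟩ (4 firings)

step 1: fire T0:  (A=4, B=3, C=4, D=3, E=1, F=3) → (A=4, B=6, C=4, D=1, E=1, F=1)
step 2: fire T2:  (A=4, B=6, C=4, D=1, E=1, F=1) → (A=5, B=5, C=4, D=1, E=1, F=1)
step 3: fire T5:  (A=5, B=5, C=4, D=1, E=1, F=1) → (A=7, B=4, C=4, D=1, E=1, F=1)
step 4: fire T3:  (A=7, B=4, C=4, D=1, E=1, F=1) → (A=7, B=4, C=1, D=1, E=3, F=0)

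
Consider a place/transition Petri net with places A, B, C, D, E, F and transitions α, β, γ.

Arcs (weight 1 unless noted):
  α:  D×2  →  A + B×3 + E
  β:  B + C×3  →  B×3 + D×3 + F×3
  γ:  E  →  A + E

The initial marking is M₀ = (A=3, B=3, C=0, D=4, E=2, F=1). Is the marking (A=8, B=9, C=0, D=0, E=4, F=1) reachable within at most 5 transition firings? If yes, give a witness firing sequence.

YES — reachable via ⟨α, α, γ, γ, γ⟩ (5 firings)

step 1: fire α:  (A=3, B=3, C=0, D=4, E=2, F=1) → (A=4, B=6, C=0, D=2, E=3, F=1)
step 2: fire α:  (A=4, B=6, C=0, D=2, E=3, F=1) → (A=5, B=9, C=0, D=0, E=4, F=1)
step 3: fire γ:  (A=5, B=9, C=0, D=0, E=4, F=1) → (A=6, B=9, C=0, D=0, E=4, F=1)
step 4: fire γ:  (A=6, B=9, C=0, D=0, E=4, F=1) → (A=7, B=9, C=0, D=0, E=4, F=1)
step 5: fire γ:  (A=7, B=9, C=0, D=0, E=4, F=1) → (A=8, B=9, C=0, D=0, E=4, F=1)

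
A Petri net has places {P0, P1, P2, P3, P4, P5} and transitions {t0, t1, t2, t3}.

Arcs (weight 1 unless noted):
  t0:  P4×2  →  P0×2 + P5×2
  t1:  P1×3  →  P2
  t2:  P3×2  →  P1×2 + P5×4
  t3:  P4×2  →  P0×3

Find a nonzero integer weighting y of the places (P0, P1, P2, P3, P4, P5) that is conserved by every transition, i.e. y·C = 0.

Incidence matrix C (rows=places, cols=transitions):
       t0   t1   t2   t3
   P0   2    0    0    3
   P1   0   -3    2    0
   P2   0    1    0    0
   P3   0    0   -2    0
   P4  -2    0    0   -2
   P5   2    0    4    0

Candidate y = [0, 1, 3, 1, 0, 0]; check y·C column-wise:
  col t0: 0·2 + 1·0 + 3·0 + 1·0 + 0·-2 + 0·2 = 0
  col t1: 1·-3 + 3·1 + 1·0 = 0
  col t2: 1·2 + 3·0 + 1·-2 + 0·4 = 0
  col t3: 0·3 + 1·0 + 3·0 + 1·0 + 0·-2 = 0

y = (P0:0, P1:1, P2:3, P3:1, P4:0, P5:0)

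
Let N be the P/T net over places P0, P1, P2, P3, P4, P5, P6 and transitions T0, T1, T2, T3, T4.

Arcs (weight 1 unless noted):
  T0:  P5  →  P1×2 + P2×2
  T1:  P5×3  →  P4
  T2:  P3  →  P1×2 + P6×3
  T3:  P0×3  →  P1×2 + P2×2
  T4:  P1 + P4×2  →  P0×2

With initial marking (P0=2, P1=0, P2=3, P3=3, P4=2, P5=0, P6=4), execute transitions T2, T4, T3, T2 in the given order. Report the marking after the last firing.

(P0=1, P1=5, P2=5, P3=1, P4=0, P5=0, P6=10)

step 1: fire T2:  (P0=2, P1=0, P2=3, P3=3, P4=2, P5=0, P6=4) → (P0=2, P1=2, P2=3, P3=2, P4=2, P5=0, P6=7)
step 2: fire T4:  (P0=2, P1=2, P2=3, P3=2, P4=2, P5=0, P6=7) → (P0=4, P1=1, P2=3, P3=2, P4=0, P5=0, P6=7)
step 3: fire T3:  (P0=4, P1=1, P2=3, P3=2, P4=0, P5=0, P6=7) → (P0=1, P1=3, P2=5, P3=2, P4=0, P5=0, P6=7)
step 4: fire T2:  (P0=1, P1=3, P2=5, P3=2, P4=0, P5=0, P6=7) → (P0=1, P1=5, P2=5, P3=1, P4=0, P5=0, P6=10)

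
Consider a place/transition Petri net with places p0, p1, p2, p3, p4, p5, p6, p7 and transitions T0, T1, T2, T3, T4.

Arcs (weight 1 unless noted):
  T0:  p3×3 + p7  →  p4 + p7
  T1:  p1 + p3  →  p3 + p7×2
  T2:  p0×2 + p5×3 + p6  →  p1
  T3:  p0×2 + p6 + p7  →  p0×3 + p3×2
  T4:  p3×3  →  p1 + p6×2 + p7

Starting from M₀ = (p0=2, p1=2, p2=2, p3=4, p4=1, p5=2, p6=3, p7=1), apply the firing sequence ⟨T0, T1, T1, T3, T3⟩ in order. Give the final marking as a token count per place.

step 1: fire T0:  (p0=2, p1=2, p2=2, p3=4, p4=1, p5=2, p6=3, p7=1) → (p0=2, p1=2, p2=2, p3=1, p4=2, p5=2, p6=3, p7=1)
step 2: fire T1:  (p0=2, p1=2, p2=2, p3=1, p4=2, p5=2, p6=3, p7=1) → (p0=2, p1=1, p2=2, p3=1, p4=2, p5=2, p6=3, p7=3)
step 3: fire T1:  (p0=2, p1=1, p2=2, p3=1, p4=2, p5=2, p6=3, p7=3) → (p0=2, p1=0, p2=2, p3=1, p4=2, p5=2, p6=3, p7=5)
step 4: fire T3:  (p0=2, p1=0, p2=2, p3=1, p4=2, p5=2, p6=3, p7=5) → (p0=3, p1=0, p2=2, p3=3, p4=2, p5=2, p6=2, p7=4)
step 5: fire T3:  (p0=3, p1=0, p2=2, p3=3, p4=2, p5=2, p6=2, p7=4) → (p0=4, p1=0, p2=2, p3=5, p4=2, p5=2, p6=1, p7=3)

(p0=4, p1=0, p2=2, p3=5, p4=2, p5=2, p6=1, p7=3)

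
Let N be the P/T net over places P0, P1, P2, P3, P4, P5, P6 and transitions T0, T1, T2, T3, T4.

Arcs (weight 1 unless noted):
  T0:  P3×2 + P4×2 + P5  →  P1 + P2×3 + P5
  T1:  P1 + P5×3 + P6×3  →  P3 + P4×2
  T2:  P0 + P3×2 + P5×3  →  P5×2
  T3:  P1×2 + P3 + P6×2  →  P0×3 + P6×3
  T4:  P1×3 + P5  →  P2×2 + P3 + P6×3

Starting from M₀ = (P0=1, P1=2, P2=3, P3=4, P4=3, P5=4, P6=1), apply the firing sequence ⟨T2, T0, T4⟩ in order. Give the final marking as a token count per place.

step 1: fire T2:  (P0=1, P1=2, P2=3, P3=4, P4=3, P5=4, P6=1) → (P0=0, P1=2, P2=3, P3=2, P4=3, P5=3, P6=1)
step 2: fire T0:  (P0=0, P1=2, P2=3, P3=2, P4=3, P5=3, P6=1) → (P0=0, P1=3, P2=6, P3=0, P4=1, P5=3, P6=1)
step 3: fire T4:  (P0=0, P1=3, P2=6, P3=0, P4=1, P5=3, P6=1) → (P0=0, P1=0, P2=8, P3=1, P4=1, P5=2, P6=4)

(P0=0, P1=0, P2=8, P3=1, P4=1, P5=2, P6=4)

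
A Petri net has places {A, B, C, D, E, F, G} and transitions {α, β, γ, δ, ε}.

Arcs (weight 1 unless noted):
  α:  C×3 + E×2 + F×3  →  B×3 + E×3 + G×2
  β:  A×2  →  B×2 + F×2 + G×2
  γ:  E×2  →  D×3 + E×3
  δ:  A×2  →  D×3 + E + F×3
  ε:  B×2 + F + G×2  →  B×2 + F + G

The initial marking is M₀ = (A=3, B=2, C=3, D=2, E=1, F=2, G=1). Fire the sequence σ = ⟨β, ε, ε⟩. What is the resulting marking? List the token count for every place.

(A=1, B=4, C=3, D=2, E=1, F=4, G=1)

step 1: fire β:  (A=3, B=2, C=3, D=2, E=1, F=2, G=1) → (A=1, B=4, C=3, D=2, E=1, F=4, G=3)
step 2: fire ε:  (A=1, B=4, C=3, D=2, E=1, F=4, G=3) → (A=1, B=4, C=3, D=2, E=1, F=4, G=2)
step 3: fire ε:  (A=1, B=4, C=3, D=2, E=1, F=4, G=2) → (A=1, B=4, C=3, D=2, E=1, F=4, G=1)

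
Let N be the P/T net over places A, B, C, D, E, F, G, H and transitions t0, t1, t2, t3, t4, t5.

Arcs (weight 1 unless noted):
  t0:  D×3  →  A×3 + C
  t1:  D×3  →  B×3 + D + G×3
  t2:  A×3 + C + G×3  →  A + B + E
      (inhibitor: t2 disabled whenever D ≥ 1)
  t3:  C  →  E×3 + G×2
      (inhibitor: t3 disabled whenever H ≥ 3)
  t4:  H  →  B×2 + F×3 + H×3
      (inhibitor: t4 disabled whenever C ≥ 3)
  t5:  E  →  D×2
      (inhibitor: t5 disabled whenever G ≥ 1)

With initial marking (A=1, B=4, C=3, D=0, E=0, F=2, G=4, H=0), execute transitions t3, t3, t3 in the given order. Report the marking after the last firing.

step 1: fire t3:  (A=1, B=4, C=3, D=0, E=0, F=2, G=4, H=0) → (A=1, B=4, C=2, D=0, E=3, F=2, G=6, H=0)
step 2: fire t3:  (A=1, B=4, C=2, D=0, E=3, F=2, G=6, H=0) → (A=1, B=4, C=1, D=0, E=6, F=2, G=8, H=0)
step 3: fire t3:  (A=1, B=4, C=1, D=0, E=6, F=2, G=8, H=0) → (A=1, B=4, C=0, D=0, E=9, F=2, G=10, H=0)

(A=1, B=4, C=0, D=0, E=9, F=2, G=10, H=0)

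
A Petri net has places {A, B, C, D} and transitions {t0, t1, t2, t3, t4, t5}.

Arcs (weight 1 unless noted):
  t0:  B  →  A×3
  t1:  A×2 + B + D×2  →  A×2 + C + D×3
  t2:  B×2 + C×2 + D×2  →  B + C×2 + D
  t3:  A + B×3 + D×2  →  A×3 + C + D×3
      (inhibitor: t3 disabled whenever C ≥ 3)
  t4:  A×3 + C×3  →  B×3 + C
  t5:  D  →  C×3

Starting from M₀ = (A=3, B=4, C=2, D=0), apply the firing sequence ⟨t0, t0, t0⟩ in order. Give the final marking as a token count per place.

(A=12, B=1, C=2, D=0)

step 1: fire t0:  (A=3, B=4, C=2, D=0) → (A=6, B=3, C=2, D=0)
step 2: fire t0:  (A=6, B=3, C=2, D=0) → (A=9, B=2, C=2, D=0)
step 3: fire t0:  (A=9, B=2, C=2, D=0) → (A=12, B=1, C=2, D=0)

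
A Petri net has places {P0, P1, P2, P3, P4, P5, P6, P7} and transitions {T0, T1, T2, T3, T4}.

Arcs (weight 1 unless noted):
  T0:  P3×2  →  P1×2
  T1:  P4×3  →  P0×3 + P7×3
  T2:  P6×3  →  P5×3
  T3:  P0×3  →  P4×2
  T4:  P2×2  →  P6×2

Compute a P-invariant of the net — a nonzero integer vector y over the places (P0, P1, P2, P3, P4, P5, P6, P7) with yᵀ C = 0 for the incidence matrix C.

Incidence matrix C (rows=places, cols=transitions):
       T0   T1   T2   T3   T4
   P0   0    3    0   -3    0
   P1   2    0    0    0    0
   P2   0    0    0    0   -2
   P3  -2    0    0    0    0
   P4   0   -3    0    2    0
   P5   0    0    3    0    0
   P6   0    0   -3    0    2
   P7   0    3    0    0    0

Candidate y = [0, 1, 0, 1, 0, 0, 0, 0]; check y·C column-wise:
  col T0: 1·2 + 1·-2 = 0
  col T1: 0·3 + 1·0 + 1·0 + 0·-3 + 0·3 = 0
  col T2: 1·0 + 1·0 + 0·3 + 0·-3 = 0
  col T3: 0·-3 + 1·0 + 1·0 + 0·2 = 0
  col T4: 1·0 + 0·-2 + 1·0 + 0·2 = 0

y = (P0:0, P1:1, P2:0, P3:1, P4:0, P5:0, P6:0, P7:0)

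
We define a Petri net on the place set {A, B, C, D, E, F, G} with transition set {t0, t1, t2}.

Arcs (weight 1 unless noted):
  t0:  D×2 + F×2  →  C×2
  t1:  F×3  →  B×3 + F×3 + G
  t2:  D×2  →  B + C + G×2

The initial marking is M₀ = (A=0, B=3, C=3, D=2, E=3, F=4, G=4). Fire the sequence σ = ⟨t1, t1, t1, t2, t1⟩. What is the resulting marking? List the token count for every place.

(A=0, B=16, C=4, D=0, E=3, F=4, G=10)

step 1: fire t1:  (A=0, B=3, C=3, D=2, E=3, F=4, G=4) → (A=0, B=6, C=3, D=2, E=3, F=4, G=5)
step 2: fire t1:  (A=0, B=6, C=3, D=2, E=3, F=4, G=5) → (A=0, B=9, C=3, D=2, E=3, F=4, G=6)
step 3: fire t1:  (A=0, B=9, C=3, D=2, E=3, F=4, G=6) → (A=0, B=12, C=3, D=2, E=3, F=4, G=7)
step 4: fire t2:  (A=0, B=12, C=3, D=2, E=3, F=4, G=7) → (A=0, B=13, C=4, D=0, E=3, F=4, G=9)
step 5: fire t1:  (A=0, B=13, C=4, D=0, E=3, F=4, G=9) → (A=0, B=16, C=4, D=0, E=3, F=4, G=10)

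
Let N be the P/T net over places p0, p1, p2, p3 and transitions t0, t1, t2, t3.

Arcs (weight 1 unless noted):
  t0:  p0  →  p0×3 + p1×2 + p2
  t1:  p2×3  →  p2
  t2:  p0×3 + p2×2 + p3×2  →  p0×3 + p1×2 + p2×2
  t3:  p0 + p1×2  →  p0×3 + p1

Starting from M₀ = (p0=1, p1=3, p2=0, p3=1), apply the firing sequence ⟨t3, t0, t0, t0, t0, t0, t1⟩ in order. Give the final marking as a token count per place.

(p0=13, p1=12, p2=3, p3=1)

step 1: fire t3:  (p0=1, p1=3, p2=0, p3=1) → (p0=3, p1=2, p2=0, p3=1)
step 2: fire t0:  (p0=3, p1=2, p2=0, p3=1) → (p0=5, p1=4, p2=1, p3=1)
step 3: fire t0:  (p0=5, p1=4, p2=1, p3=1) → (p0=7, p1=6, p2=2, p3=1)
step 4: fire t0:  (p0=7, p1=6, p2=2, p3=1) → (p0=9, p1=8, p2=3, p3=1)
step 5: fire t0:  (p0=9, p1=8, p2=3, p3=1) → (p0=11, p1=10, p2=4, p3=1)
step 6: fire t0:  (p0=11, p1=10, p2=4, p3=1) → (p0=13, p1=12, p2=5, p3=1)
step 7: fire t1:  (p0=13, p1=12, p2=5, p3=1) → (p0=13, p1=12, p2=3, p3=1)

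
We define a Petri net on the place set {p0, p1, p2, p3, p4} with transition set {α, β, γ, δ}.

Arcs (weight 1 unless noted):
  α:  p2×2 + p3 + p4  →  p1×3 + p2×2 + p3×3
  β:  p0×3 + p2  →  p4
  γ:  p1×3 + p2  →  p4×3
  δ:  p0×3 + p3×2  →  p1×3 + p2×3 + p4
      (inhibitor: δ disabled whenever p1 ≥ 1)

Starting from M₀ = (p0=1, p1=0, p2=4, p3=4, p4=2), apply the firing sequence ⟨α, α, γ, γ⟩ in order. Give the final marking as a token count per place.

step 1: fire α:  (p0=1, p1=0, p2=4, p3=4, p4=2) → (p0=1, p1=3, p2=4, p3=6, p4=1)
step 2: fire α:  (p0=1, p1=3, p2=4, p3=6, p4=1) → (p0=1, p1=6, p2=4, p3=8, p4=0)
step 3: fire γ:  (p0=1, p1=6, p2=4, p3=8, p4=0) → (p0=1, p1=3, p2=3, p3=8, p4=3)
step 4: fire γ:  (p0=1, p1=3, p2=3, p3=8, p4=3) → (p0=1, p1=0, p2=2, p3=8, p4=6)

(p0=1, p1=0, p2=2, p3=8, p4=6)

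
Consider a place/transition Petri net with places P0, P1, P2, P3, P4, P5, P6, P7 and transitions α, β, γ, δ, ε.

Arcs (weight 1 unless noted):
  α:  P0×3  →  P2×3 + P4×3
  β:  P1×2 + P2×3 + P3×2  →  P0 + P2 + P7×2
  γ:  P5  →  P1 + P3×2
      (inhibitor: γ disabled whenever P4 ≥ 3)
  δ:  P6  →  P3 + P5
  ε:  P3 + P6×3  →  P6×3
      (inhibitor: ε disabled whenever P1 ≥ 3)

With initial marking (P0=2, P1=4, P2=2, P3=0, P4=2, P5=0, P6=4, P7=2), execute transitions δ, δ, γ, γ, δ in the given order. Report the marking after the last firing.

step 1: fire δ:  (P0=2, P1=4, P2=2, P3=0, P4=2, P5=0, P6=4, P7=2) → (P0=2, P1=4, P2=2, P3=1, P4=2, P5=1, P6=3, P7=2)
step 2: fire δ:  (P0=2, P1=4, P2=2, P3=1, P4=2, P5=1, P6=3, P7=2) → (P0=2, P1=4, P2=2, P3=2, P4=2, P5=2, P6=2, P7=2)
step 3: fire γ:  (P0=2, P1=4, P2=2, P3=2, P4=2, P5=2, P6=2, P7=2) → (P0=2, P1=5, P2=2, P3=4, P4=2, P5=1, P6=2, P7=2)
step 4: fire γ:  (P0=2, P1=5, P2=2, P3=4, P4=2, P5=1, P6=2, P7=2) → (P0=2, P1=6, P2=2, P3=6, P4=2, P5=0, P6=2, P7=2)
step 5: fire δ:  (P0=2, P1=6, P2=2, P3=6, P4=2, P5=0, P6=2, P7=2) → (P0=2, P1=6, P2=2, P3=7, P4=2, P5=1, P6=1, P7=2)

(P0=2, P1=6, P2=2, P3=7, P4=2, P5=1, P6=1, P7=2)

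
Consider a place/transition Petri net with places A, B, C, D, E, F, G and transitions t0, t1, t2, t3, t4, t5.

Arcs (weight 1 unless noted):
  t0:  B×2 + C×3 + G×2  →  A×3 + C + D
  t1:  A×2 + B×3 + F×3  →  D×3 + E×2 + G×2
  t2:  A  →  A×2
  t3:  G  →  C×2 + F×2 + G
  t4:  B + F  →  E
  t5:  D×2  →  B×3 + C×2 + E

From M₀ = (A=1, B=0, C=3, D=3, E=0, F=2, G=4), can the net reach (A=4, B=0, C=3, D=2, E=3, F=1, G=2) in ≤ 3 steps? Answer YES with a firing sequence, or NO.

depth 0: 1 marking
depth 1: 4 markings reached so far
depth 2: 11 markings reached so far
depth 3: 25 markings reached so far
target is not among the 25 markings reachable within 3 steps

NO — not reachable within 3 firings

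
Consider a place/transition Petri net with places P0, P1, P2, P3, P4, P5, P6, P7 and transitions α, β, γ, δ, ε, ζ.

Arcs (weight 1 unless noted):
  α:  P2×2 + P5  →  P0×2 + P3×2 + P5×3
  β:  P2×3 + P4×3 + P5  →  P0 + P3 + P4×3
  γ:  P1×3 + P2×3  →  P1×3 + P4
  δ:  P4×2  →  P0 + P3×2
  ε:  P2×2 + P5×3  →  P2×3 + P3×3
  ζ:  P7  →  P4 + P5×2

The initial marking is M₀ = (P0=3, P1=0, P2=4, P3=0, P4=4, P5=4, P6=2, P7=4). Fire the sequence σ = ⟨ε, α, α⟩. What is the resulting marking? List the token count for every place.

step 1: fire ε:  (P0=3, P1=0, P2=4, P3=0, P4=4, P5=4, P6=2, P7=4) → (P0=3, P1=0, P2=5, P3=3, P4=4, P5=1, P6=2, P7=4)
step 2: fire α:  (P0=3, P1=0, P2=5, P3=3, P4=4, P5=1, P6=2, P7=4) → (P0=5, P1=0, P2=3, P3=5, P4=4, P5=3, P6=2, P7=4)
step 3: fire α:  (P0=5, P1=0, P2=3, P3=5, P4=4, P5=3, P6=2, P7=4) → (P0=7, P1=0, P2=1, P3=7, P4=4, P5=5, P6=2, P7=4)

(P0=7, P1=0, P2=1, P3=7, P4=4, P5=5, P6=2, P7=4)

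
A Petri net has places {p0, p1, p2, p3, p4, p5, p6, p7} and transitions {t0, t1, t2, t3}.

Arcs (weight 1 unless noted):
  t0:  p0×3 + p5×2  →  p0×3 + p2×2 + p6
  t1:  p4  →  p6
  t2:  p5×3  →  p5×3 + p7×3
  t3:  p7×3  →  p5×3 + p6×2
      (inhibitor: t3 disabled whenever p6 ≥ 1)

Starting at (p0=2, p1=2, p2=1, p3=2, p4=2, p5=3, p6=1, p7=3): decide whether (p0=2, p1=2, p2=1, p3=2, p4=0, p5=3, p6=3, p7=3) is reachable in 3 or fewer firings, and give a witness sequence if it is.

step 1: fire t1:  (p0=2, p1=2, p2=1, p3=2, p4=2, p5=3, p6=1, p7=3) → (p0=2, p1=2, p2=1, p3=2, p4=1, p5=3, p6=2, p7=3)
step 2: fire t1:  (p0=2, p1=2, p2=1, p3=2, p4=1, p5=3, p6=2, p7=3) → (p0=2, p1=2, p2=1, p3=2, p4=0, p5=3, p6=3, p7=3)

YES — reachable via ⟨t1, t1⟩ (2 firings)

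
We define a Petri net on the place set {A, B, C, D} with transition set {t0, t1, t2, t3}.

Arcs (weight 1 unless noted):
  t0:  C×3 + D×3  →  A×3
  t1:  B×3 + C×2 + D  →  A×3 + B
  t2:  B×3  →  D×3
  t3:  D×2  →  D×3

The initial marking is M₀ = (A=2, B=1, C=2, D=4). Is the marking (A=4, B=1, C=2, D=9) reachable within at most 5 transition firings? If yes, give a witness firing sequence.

NO — not reachable within 5 firings

depth 0: 1 marking
depth 1: 2 markings reached so far
depth 2: 3 markings reached so far
depth 3: 4 markings reached so far
depth 4: 5 markings reached so far
depth 5: 6 markings reached so far
target is not among the 6 markings reachable within 5 steps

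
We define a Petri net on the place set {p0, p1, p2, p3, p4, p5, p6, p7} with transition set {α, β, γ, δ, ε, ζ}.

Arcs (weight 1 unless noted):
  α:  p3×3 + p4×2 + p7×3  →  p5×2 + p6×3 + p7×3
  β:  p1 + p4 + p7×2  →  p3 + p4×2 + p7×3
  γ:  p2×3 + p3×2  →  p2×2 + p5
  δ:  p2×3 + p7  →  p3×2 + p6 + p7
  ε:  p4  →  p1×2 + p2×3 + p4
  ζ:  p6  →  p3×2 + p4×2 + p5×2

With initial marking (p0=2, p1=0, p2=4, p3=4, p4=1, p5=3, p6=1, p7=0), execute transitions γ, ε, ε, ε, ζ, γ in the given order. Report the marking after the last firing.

step 1: fire γ:  (p0=2, p1=0, p2=4, p3=4, p4=1, p5=3, p6=1, p7=0) → (p0=2, p1=0, p2=3, p3=2, p4=1, p5=4, p6=1, p7=0)
step 2: fire ε:  (p0=2, p1=0, p2=3, p3=2, p4=1, p5=4, p6=1, p7=0) → (p0=2, p1=2, p2=6, p3=2, p4=1, p5=4, p6=1, p7=0)
step 3: fire ε:  (p0=2, p1=2, p2=6, p3=2, p4=1, p5=4, p6=1, p7=0) → (p0=2, p1=4, p2=9, p3=2, p4=1, p5=4, p6=1, p7=0)
step 4: fire ε:  (p0=2, p1=4, p2=9, p3=2, p4=1, p5=4, p6=1, p7=0) → (p0=2, p1=6, p2=12, p3=2, p4=1, p5=4, p6=1, p7=0)
step 5: fire ζ:  (p0=2, p1=6, p2=12, p3=2, p4=1, p5=4, p6=1, p7=0) → (p0=2, p1=6, p2=12, p3=4, p4=3, p5=6, p6=0, p7=0)
step 6: fire γ:  (p0=2, p1=6, p2=12, p3=4, p4=3, p5=6, p6=0, p7=0) → (p0=2, p1=6, p2=11, p3=2, p4=3, p5=7, p6=0, p7=0)

(p0=2, p1=6, p2=11, p3=2, p4=3, p5=7, p6=0, p7=0)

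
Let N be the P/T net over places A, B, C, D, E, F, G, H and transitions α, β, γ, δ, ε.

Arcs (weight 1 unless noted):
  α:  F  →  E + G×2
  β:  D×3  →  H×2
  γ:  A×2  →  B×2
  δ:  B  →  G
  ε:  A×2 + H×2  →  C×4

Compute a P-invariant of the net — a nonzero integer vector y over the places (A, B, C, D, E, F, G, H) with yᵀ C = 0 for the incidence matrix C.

y = (A:0, B:0, C:0, D:0, E:1, F:1, G:0, H:0)

Incidence matrix C (rows=places, cols=transitions):
        α    β    γ    δ    ε
    A   0    0   -2    0   -2
    B   0    0    2   -1    0
    C   0    0    0    0    4
    D   0   -3    0    0    0
    E   1    0    0    0    0
    F  -1    0    0    0    0
    G   2    0    0    1    0
    H   0    2    0    0   -2

Candidate y = [0, 0, 0, 0, 1, 1, 0, 0]; check y·C column-wise:
  col α: 1·1 + 1·-1 + 0·2 = 0
  col β: 0·-3 + 1·0 + 1·0 + 0·2 = 0
  col γ: 0·-2 + 0·2 + 1·0 + 1·0 = 0
  col δ: 0·-1 + 1·0 + 1·0 + 0·1 = 0
  col ε: 0·-2 + 0·4 + 1·0 + 1·0 + 0·-2 = 0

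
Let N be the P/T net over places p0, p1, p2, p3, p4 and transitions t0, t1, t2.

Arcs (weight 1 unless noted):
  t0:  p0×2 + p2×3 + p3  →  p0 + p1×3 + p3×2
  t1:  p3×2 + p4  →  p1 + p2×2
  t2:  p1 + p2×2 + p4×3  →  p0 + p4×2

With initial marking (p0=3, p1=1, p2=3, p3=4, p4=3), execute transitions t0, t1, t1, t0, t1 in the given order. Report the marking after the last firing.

step 1: fire t0:  (p0=3, p1=1, p2=3, p3=4, p4=3) → (p0=2, p1=4, p2=0, p3=5, p4=3)
step 2: fire t1:  (p0=2, p1=4, p2=0, p3=5, p4=3) → (p0=2, p1=5, p2=2, p3=3, p4=2)
step 3: fire t1:  (p0=2, p1=5, p2=2, p3=3, p4=2) → (p0=2, p1=6, p2=4, p3=1, p4=1)
step 4: fire t0:  (p0=2, p1=6, p2=4, p3=1, p4=1) → (p0=1, p1=9, p2=1, p3=2, p4=1)
step 5: fire t1:  (p0=1, p1=9, p2=1, p3=2, p4=1) → (p0=1, p1=10, p2=3, p3=0, p4=0)

(p0=1, p1=10, p2=3, p3=0, p4=0)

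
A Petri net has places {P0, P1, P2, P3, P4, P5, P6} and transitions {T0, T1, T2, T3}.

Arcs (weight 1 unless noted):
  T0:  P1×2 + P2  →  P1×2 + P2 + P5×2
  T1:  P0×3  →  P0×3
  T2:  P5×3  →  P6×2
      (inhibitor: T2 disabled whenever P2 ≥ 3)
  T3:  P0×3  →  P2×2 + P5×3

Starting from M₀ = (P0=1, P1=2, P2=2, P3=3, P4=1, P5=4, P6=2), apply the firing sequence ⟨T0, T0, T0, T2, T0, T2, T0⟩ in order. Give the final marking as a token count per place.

step 1: fire T0:  (P0=1, P1=2, P2=2, P3=3, P4=1, P5=4, P6=2) → (P0=1, P1=2, P2=2, P3=3, P4=1, P5=6, P6=2)
step 2: fire T0:  (P0=1, P1=2, P2=2, P3=3, P4=1, P5=6, P6=2) → (P0=1, P1=2, P2=2, P3=3, P4=1, P5=8, P6=2)
step 3: fire T0:  (P0=1, P1=2, P2=2, P3=3, P4=1, P5=8, P6=2) → (P0=1, P1=2, P2=2, P3=3, P4=1, P5=10, P6=2)
step 4: fire T2:  (P0=1, P1=2, P2=2, P3=3, P4=1, P5=10, P6=2) → (P0=1, P1=2, P2=2, P3=3, P4=1, P5=7, P6=4)
step 5: fire T0:  (P0=1, P1=2, P2=2, P3=3, P4=1, P5=7, P6=4) → (P0=1, P1=2, P2=2, P3=3, P4=1, P5=9, P6=4)
step 6: fire T2:  (P0=1, P1=2, P2=2, P3=3, P4=1, P5=9, P6=4) → (P0=1, P1=2, P2=2, P3=3, P4=1, P5=6, P6=6)
step 7: fire T0:  (P0=1, P1=2, P2=2, P3=3, P4=1, P5=6, P6=6) → (P0=1, P1=2, P2=2, P3=3, P4=1, P5=8, P6=6)

(P0=1, P1=2, P2=2, P3=3, P4=1, P5=8, P6=6)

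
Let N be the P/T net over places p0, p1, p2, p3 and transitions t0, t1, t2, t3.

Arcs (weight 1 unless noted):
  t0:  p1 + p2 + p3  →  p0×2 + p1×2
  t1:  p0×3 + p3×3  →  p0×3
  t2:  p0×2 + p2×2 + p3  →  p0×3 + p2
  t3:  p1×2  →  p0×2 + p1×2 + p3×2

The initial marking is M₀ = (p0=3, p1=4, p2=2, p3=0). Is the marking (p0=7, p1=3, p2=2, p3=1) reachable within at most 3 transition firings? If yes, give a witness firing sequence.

NO — not reachable within 3 firings

depth 0: 1 marking
depth 1: 2 markings reached so far
depth 2: 5 markings reached so far
depth 3: 11 markings reached so far
target is not among the 11 markings reachable within 3 steps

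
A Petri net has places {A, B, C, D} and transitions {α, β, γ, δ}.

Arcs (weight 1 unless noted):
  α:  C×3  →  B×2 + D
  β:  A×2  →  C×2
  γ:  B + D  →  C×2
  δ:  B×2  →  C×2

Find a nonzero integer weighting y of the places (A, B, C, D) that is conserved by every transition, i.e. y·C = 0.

y = (A:1, B:1, C:1, D:1)

Incidence matrix C (rows=places, cols=transitions):
        α    β    γ    δ
    A   0   -2    0    0
    B   2    0   -1   -2
    C  -3    2    2    2
    D   1    0   -1    0

Candidate y = [1, 1, 1, 1]; check y·C column-wise:
  col α: 1·0 + 1·2 + 1·-3 + 1·1 = 0
  col β: 1·-2 + 1·0 + 1·2 + 1·0 = 0
  col γ: 1·0 + 1·-1 + 1·2 + 1·-1 = 0
  col δ: 1·0 + 1·-2 + 1·2 + 1·0 = 0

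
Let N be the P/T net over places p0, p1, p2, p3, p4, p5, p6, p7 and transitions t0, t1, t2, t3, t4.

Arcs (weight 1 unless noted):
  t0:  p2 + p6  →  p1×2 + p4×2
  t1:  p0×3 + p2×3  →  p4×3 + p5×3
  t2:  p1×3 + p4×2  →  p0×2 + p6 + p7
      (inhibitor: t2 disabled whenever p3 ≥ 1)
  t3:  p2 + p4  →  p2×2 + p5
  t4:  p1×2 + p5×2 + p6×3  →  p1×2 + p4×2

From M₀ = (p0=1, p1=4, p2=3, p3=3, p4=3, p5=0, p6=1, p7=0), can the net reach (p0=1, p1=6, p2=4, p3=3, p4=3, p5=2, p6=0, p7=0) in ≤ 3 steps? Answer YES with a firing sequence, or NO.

YES — reachable via ⟨t0, t3, t3⟩ (3 firings)

step 1: fire t0:  (p0=1, p1=4, p2=3, p3=3, p4=3, p5=0, p6=1, p7=0) → (p0=1, p1=6, p2=2, p3=3, p4=5, p5=0, p6=0, p7=0)
step 2: fire t3:  (p0=1, p1=6, p2=2, p3=3, p4=5, p5=0, p6=0, p7=0) → (p0=1, p1=6, p2=3, p3=3, p4=4, p5=1, p6=0, p7=0)
step 3: fire t3:  (p0=1, p1=6, p2=3, p3=3, p4=4, p5=1, p6=0, p7=0) → (p0=1, p1=6, p2=4, p3=3, p4=3, p5=2, p6=0, p7=0)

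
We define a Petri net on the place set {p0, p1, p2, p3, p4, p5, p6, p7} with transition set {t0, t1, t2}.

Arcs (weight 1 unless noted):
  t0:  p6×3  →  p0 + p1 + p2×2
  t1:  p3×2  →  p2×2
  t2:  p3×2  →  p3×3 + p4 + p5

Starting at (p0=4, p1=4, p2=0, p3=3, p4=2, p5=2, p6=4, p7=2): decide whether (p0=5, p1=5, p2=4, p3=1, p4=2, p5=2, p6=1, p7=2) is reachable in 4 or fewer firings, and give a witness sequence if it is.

step 1: fire t0:  (p0=4, p1=4, p2=0, p3=3, p4=2, p5=2, p6=4, p7=2) → (p0=5, p1=5, p2=2, p3=3, p4=2, p5=2, p6=1, p7=2)
step 2: fire t1:  (p0=5, p1=5, p2=2, p3=3, p4=2, p5=2, p6=1, p7=2) → (p0=5, p1=5, p2=4, p3=1, p4=2, p5=2, p6=1, p7=2)

YES — reachable via ⟨t0, t1⟩ (2 firings)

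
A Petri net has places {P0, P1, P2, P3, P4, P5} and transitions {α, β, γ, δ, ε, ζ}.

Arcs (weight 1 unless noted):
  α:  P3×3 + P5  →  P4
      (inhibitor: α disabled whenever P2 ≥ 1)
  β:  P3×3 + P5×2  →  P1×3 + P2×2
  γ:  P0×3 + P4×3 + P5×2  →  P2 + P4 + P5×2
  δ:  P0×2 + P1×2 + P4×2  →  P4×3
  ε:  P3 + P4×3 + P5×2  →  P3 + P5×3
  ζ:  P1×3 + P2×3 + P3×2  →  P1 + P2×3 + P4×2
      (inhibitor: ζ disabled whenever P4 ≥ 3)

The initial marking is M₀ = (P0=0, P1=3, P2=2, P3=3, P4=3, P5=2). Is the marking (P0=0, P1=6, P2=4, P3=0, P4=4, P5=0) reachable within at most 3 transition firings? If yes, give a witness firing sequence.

NO — not reachable within 3 firings

depth 0: 1 marking
depth 1: 3 markings reached so far
depth 2: 4 markings reached so far
depth 3: 4 markings reached so far
(frontier empty at depth 3; search complete)
target is not among the 4 markings reachable within 3 steps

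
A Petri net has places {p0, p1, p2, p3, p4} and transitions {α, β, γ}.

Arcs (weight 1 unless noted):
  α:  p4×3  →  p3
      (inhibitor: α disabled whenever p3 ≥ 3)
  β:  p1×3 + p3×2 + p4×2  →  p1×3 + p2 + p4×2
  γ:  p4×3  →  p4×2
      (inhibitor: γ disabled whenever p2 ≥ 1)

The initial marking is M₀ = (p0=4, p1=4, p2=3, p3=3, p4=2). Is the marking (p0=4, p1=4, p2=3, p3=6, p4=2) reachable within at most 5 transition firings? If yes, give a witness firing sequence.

NO — not reachable within 5 firings

depth 0: 1 marking
depth 1: 2 markings reached so far
depth 2: 2 markings reached so far
(frontier empty at depth 2; search complete)
target is not among the 2 markings reachable within 5 steps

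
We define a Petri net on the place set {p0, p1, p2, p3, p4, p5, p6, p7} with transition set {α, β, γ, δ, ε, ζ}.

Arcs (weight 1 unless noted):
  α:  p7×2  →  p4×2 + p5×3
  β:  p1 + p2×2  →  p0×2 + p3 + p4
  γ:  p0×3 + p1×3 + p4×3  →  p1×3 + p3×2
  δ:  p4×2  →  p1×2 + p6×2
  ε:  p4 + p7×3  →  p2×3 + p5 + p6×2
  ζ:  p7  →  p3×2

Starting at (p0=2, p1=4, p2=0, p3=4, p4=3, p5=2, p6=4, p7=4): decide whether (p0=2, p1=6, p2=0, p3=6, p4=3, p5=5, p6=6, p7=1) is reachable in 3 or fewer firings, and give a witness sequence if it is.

step 1: fire α:  (p0=2, p1=4, p2=0, p3=4, p4=3, p5=2, p6=4, p7=4) → (p0=2, p1=4, p2=0, p3=4, p4=5, p5=5, p6=4, p7=2)
step 2: fire δ:  (p0=2, p1=4, p2=0, p3=4, p4=5, p5=5, p6=4, p7=2) → (p0=2, p1=6, p2=0, p3=4, p4=3, p5=5, p6=6, p7=2)
step 3: fire ζ:  (p0=2, p1=6, p2=0, p3=4, p4=3, p5=5, p6=6, p7=2) → (p0=2, p1=6, p2=0, p3=6, p4=3, p5=5, p6=6, p7=1)

YES — reachable via ⟨α, δ, ζ⟩ (3 firings)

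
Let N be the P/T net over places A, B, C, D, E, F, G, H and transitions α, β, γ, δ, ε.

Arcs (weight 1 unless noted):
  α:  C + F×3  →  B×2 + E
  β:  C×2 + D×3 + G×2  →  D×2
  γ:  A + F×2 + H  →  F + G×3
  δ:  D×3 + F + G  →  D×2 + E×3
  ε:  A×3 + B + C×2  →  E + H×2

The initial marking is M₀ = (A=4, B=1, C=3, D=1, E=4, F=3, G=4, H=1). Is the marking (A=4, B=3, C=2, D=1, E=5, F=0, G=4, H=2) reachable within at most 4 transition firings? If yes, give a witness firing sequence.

depth 0: 1 marking
depth 1: 4 markings reached so far
depth 2: 6 markings reached so far
depth 3: 6 markings reached so far
(frontier empty at depth 3; search complete)
target is not among the 6 markings reachable within 4 steps

NO — not reachable within 4 firings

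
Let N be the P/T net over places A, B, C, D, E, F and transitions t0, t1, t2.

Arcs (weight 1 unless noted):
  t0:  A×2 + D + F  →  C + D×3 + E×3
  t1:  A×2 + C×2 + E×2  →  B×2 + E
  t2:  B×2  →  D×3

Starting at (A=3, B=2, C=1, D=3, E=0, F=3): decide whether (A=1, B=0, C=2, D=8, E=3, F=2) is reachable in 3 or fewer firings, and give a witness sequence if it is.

step 1: fire t0:  (A=3, B=2, C=1, D=3, E=0, F=3) → (A=1, B=2, C=2, D=5, E=3, F=2)
step 2: fire t2:  (A=1, B=2, C=2, D=5, E=3, F=2) → (A=1, B=0, C=2, D=8, E=3, F=2)

YES — reachable via ⟨t0, t2⟩ (2 firings)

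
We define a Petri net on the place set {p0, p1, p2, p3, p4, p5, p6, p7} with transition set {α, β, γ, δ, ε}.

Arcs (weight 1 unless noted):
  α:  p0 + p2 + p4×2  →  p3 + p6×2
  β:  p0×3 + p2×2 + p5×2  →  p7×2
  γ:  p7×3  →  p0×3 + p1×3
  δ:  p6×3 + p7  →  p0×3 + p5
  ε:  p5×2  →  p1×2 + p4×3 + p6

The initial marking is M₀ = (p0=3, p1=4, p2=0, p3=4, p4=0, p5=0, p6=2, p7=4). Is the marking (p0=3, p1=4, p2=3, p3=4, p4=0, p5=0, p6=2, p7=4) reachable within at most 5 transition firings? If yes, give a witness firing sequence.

NO — not reachable within 5 firings

depth 0: 1 marking
depth 1: 2 markings reached so far
depth 2: 2 markings reached so far
(frontier empty at depth 2; search complete)
target is not among the 2 markings reachable within 5 steps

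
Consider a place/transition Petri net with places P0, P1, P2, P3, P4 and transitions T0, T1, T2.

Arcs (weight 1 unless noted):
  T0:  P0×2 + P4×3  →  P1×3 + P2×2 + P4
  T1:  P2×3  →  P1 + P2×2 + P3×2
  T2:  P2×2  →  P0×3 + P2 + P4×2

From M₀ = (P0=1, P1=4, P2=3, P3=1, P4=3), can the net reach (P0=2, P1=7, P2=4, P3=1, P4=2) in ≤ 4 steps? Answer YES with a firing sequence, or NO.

depth 0: 1 marking
depth 1: 3 markings reached so far
depth 2: 6 markings reached so far
depth 3: 9 markings reached so far
depth 4: 14 markings reached so far
target is not among the 14 markings reachable within 4 steps

NO — not reachable within 4 firings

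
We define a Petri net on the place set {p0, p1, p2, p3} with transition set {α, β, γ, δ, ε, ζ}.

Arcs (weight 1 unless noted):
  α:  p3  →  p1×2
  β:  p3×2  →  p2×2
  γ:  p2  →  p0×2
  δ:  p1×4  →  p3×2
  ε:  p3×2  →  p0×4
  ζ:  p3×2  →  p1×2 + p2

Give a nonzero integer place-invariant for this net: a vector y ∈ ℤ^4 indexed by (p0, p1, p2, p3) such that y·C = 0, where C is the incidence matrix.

Incidence matrix C (rows=places, cols=transitions):
        α    β    γ    δ    ε    ζ
   p0   0    0    2    0    4    0
   p1   2    0    0   -4    0    2
   p2   0    2   -1    0    0    1
   p3  -1   -2    0    2   -2   -2

Candidate y = [1, 1, 2, 2]; check y·C column-wise:
  col α: 1·0 + 1·2 + 2·0 + 2·-1 = 0
  col β: 1·0 + 1·0 + 2·2 + 2·-2 = 0
  col γ: 1·2 + 1·0 + 2·-1 + 2·0 = 0
  col δ: 1·0 + 1·-4 + 2·0 + 2·2 = 0
  col ε: 1·4 + 1·0 + 2·0 + 2·-2 = 0
  col ζ: 1·0 + 1·2 + 2·1 + 2·-2 = 0

y = (p0:1, p1:1, p2:2, p3:2)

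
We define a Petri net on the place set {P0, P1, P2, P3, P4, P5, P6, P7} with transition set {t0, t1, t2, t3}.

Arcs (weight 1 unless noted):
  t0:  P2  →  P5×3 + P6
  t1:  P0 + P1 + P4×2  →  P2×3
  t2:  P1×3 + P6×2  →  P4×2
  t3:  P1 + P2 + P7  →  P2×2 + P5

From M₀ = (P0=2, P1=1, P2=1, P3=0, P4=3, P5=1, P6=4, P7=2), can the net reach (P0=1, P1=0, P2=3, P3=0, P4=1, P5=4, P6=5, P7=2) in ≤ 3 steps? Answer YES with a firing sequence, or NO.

YES — reachable via ⟨t0, t1⟩ (2 firings)

step 1: fire t0:  (P0=2, P1=1, P2=1, P3=0, P4=3, P5=1, P6=4, P7=2) → (P0=2, P1=1, P2=0, P3=0, P4=3, P5=4, P6=5, P7=2)
step 2: fire t1:  (P0=2, P1=1, P2=0, P3=0, P4=3, P5=4, P6=5, P7=2) → (P0=1, P1=0, P2=3, P3=0, P4=1, P5=4, P6=5, P7=2)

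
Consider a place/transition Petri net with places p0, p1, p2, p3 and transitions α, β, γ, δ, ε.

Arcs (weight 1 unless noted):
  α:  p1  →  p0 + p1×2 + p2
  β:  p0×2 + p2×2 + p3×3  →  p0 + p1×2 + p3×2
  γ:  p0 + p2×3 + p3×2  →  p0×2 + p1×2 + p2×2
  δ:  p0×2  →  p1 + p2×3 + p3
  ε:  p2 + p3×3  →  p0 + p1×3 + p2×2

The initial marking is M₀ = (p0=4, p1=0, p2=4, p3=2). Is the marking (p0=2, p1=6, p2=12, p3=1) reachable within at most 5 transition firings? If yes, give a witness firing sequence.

step 1: fire δ:  (p0=4, p1=0, p2=4, p3=2) → (p0=2, p1=1, p2=7, p3=3)
step 2: fire α:  (p0=2, p1=1, p2=7, p3=3) → (p0=3, p1=2, p2=8, p3=3)
step 3: fire δ:  (p0=3, p1=2, p2=8, p3=3) → (p0=1, p1=3, p2=11, p3=4)
step 4: fire ε:  (p0=1, p1=3, p2=11, p3=4) → (p0=2, p1=6, p2=12, p3=1)

YES — reachable via ⟨δ, α, δ, ε⟩ (4 firings)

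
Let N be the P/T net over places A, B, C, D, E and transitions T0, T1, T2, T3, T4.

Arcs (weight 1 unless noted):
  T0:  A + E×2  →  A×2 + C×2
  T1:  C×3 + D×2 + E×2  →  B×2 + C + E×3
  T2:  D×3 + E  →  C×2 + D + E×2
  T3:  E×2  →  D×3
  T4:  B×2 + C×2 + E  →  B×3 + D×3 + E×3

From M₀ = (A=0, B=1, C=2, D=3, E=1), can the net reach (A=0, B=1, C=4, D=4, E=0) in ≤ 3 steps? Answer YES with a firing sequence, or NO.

step 1: fire T2:  (A=0, B=1, C=2, D=3, E=1) → (A=0, B=1, C=4, D=1, E=2)
step 2: fire T3:  (A=0, B=1, C=4, D=1, E=2) → (A=0, B=1, C=4, D=4, E=0)

YES — reachable via ⟨T2, T3⟩ (2 firings)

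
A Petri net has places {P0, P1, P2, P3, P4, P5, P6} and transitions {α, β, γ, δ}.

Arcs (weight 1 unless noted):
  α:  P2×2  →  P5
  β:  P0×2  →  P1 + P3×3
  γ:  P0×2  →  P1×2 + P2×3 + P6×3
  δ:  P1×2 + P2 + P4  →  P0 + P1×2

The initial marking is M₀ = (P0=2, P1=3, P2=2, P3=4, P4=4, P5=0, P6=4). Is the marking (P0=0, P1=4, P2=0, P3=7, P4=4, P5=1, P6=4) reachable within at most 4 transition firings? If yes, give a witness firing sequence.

YES — reachable via ⟨α, β⟩ (2 firings)

step 1: fire α:  (P0=2, P1=3, P2=2, P3=4, P4=4, P5=0, P6=4) → (P0=2, P1=3, P2=0, P3=4, P4=4, P5=1, P6=4)
step 2: fire β:  (P0=2, P1=3, P2=0, P3=4, P4=4, P5=1, P6=4) → (P0=0, P1=4, P2=0, P3=7, P4=4, P5=1, P6=4)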